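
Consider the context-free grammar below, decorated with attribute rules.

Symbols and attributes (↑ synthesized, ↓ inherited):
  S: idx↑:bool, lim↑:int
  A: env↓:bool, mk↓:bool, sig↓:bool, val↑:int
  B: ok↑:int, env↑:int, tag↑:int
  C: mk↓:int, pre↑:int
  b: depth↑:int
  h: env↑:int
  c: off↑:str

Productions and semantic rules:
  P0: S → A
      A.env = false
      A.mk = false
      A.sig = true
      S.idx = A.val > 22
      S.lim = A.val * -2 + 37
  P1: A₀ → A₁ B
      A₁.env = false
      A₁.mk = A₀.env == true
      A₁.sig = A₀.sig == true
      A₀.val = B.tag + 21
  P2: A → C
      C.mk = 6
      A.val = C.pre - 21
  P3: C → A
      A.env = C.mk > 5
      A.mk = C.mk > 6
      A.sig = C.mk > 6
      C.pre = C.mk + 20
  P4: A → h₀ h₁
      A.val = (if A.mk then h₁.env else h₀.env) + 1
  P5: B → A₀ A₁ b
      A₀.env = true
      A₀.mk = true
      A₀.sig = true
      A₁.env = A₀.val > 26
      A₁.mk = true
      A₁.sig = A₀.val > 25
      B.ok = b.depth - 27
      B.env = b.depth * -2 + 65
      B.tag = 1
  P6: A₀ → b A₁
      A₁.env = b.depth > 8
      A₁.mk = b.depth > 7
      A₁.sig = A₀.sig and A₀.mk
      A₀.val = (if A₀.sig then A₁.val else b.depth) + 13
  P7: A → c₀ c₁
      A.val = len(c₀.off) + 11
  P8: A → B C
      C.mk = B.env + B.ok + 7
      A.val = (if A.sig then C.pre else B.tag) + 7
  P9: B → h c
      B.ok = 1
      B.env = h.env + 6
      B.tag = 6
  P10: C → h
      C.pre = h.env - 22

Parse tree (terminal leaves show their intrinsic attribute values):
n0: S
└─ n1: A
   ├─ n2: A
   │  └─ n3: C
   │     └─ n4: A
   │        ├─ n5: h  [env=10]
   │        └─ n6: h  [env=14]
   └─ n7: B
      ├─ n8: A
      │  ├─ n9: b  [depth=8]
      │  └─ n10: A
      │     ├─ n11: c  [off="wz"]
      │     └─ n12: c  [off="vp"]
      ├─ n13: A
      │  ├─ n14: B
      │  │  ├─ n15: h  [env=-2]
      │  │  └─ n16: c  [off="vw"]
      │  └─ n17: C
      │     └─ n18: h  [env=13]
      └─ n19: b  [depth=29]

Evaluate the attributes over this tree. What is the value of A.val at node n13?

-2

1. n1.env = false  [false]
2. n1.mk = false  [false]
3. n1.sig = true  [true]
4. n2.env = false  [false]
5. n2.mk = false  [A₀.env == true]
6. n2.sig = true  [A₀.sig == true]
7. n3.mk = 6  [6]
8. n4.env = true  [C.mk > 5]
9. n4.mk = false  [C.mk > 6]
10. n4.sig = false  [C.mk > 6]
11. n5.env = 10  [terminal]
12. n6.env = 14  [terminal]
13. n4.val = 11  [(if A.mk then h₁.env else h₀.env) + 1]
14. n3.pre = 26  [C.mk + 20]
15. n2.val = 5  [C.pre - 21]
16. n8.env = true  [true]
17. n8.mk = true  [true]
18. n8.sig = true  [true]
19. n9.depth = 8  [terminal]
20. n10.env = false  [b.depth > 8]
21. n10.mk = true  [b.depth > 7]
22. n10.sig = true  [A₀.sig and A₀.mk]
23. n11.off = "wz"  [terminal]
24. n12.off = "vp"  [terminal]
25. n10.val = 13  [len(c₀.off) + 11]
26. n8.val = 26  [(if A₀.sig then A₁.val else b.depth) + 13]
27. n13.env = false  [A₀.val > 26]
28. n13.mk = true  [true]
29. n13.sig = true  [A₀.val > 25]
30. n15.env = -2  [terminal]
31. n16.off = "vw"  [terminal]
32. n14.ok = 1  [1]
33. n14.env = 4  [h.env + 6]
34. n14.tag = 6  [6]
35. n17.mk = 12  [B.env + B.ok + 7]
36. n18.env = 13  [terminal]
37. n17.pre = -9  [h.env - 22]
38. n13.val = -2  [(if A.sig then C.pre else B.tag) + 7]
39. n19.depth = 29  [terminal]
40. n7.ok = 2  [b.depth - 27]
41. n7.env = 7  [b.depth * -2 + 65]
42. n7.tag = 1  [1]
43. n1.val = 22  [B.tag + 21]
44. n0.idx = false  [A.val > 22]
45. n0.lim = -7  [A.val * -2 + 37]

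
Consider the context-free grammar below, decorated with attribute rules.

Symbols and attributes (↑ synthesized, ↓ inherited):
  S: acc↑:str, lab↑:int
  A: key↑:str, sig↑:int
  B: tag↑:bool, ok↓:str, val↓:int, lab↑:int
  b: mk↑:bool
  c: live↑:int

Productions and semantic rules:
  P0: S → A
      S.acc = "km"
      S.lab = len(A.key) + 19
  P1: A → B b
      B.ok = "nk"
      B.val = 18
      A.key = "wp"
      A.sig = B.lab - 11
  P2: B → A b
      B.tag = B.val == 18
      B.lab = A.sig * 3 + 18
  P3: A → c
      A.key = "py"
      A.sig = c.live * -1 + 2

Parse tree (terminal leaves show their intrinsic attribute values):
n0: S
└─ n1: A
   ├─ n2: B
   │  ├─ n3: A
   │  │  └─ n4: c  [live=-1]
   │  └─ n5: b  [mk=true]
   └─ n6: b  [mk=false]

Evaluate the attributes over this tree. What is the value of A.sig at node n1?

16

1. n2.ok = "nk"  ["nk"]
2. n2.val = 18  [18]
3. n4.live = -1  [terminal]
4. n3.key = "py"  ["py"]
5. n3.sig = 3  [c.live * -1 + 2]
6. n5.mk = true  [terminal]
7. n2.tag = true  [B.val == 18]
8. n2.lab = 27  [A.sig * 3 + 18]
9. n6.mk = false  [terminal]
10. n1.key = "wp"  ["wp"]
11. n1.sig = 16  [B.lab - 11]
12. n0.acc = "km"  ["km"]
13. n0.lab = 21  [len(A.key) + 19]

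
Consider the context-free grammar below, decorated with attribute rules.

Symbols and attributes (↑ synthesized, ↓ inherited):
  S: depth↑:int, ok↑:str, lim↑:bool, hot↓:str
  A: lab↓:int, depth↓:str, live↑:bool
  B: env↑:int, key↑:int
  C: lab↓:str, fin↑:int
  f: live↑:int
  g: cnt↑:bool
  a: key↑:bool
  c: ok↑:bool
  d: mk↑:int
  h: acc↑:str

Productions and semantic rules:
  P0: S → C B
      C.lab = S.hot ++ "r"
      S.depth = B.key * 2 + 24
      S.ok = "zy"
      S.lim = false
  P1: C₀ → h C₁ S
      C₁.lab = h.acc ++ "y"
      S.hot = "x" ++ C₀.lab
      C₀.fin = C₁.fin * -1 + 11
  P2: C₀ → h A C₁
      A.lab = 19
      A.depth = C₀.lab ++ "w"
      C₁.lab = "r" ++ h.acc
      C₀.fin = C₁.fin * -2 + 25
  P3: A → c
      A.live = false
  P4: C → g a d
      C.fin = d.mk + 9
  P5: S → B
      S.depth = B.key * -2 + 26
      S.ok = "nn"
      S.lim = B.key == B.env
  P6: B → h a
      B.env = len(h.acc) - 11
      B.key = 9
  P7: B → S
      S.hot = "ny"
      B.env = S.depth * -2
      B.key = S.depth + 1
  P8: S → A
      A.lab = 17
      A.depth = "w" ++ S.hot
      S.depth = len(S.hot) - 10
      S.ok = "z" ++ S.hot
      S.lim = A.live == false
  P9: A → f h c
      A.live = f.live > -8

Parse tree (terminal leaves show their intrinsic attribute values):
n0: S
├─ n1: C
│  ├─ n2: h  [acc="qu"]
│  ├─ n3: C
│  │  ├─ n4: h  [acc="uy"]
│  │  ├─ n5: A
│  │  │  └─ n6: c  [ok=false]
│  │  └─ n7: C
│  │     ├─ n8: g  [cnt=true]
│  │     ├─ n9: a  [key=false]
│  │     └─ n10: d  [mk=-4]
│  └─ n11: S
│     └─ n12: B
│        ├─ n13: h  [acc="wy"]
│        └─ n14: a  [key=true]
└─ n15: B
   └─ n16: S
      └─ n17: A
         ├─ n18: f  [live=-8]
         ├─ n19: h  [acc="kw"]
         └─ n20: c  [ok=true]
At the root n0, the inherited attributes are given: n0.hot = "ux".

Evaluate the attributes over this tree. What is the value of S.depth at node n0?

10

1. n0.hot = "ux"  [given at root]
2. n1.lab = "uxr"  [S.hot ++ "r"]
3. n2.acc = "qu"  [terminal]
4. n3.lab = "quy"  [h.acc ++ "y"]
5. n4.acc = "uy"  [terminal]
6. n5.lab = 19  [19]
7. n5.depth = "quyw"  [C₀.lab ++ "w"]
8. n6.ok = false  [terminal]
9. n5.live = false  [false]
10. n7.lab = "ruy"  ["r" ++ h.acc]
11. n8.cnt = true  [terminal]
12. n9.key = false  [terminal]
13. n10.mk = -4  [terminal]
14. n7.fin = 5  [d.mk + 9]
15. n3.fin = 15  [C₁.fin * -2 + 25]
16. n11.hot = "xuxr"  ["x" ++ C₀.lab]
17. n13.acc = "wy"  [terminal]
18. n14.key = true  [terminal]
19. n12.env = -9  [len(h.acc) - 11]
20. n12.key = 9  [9]
21. n11.depth = 8  [B.key * -2 + 26]
22. n11.ok = "nn"  ["nn"]
23. n11.lim = false  [B.key == B.env]
24. n1.fin = -4  [C₁.fin * -1 + 11]
25. n16.hot = "ny"  ["ny"]
26. n17.lab = 17  [17]
27. n17.depth = "wny"  ["w" ++ S.hot]
28. n18.live = -8  [terminal]
29. n19.acc = "kw"  [terminal]
30. n20.ok = true  [terminal]
31. n17.live = false  [f.live > -8]
32. n16.depth = -8  [len(S.hot) - 10]
33. n16.ok = "zny"  ["z" ++ S.hot]
34. n16.lim = true  [A.live == false]
35. n15.env = 16  [S.depth * -2]
36. n15.key = -7  [S.depth + 1]
37. n0.depth = 10  [B.key * 2 + 24]
38. n0.ok = "zy"  ["zy"]
39. n0.lim = false  [false]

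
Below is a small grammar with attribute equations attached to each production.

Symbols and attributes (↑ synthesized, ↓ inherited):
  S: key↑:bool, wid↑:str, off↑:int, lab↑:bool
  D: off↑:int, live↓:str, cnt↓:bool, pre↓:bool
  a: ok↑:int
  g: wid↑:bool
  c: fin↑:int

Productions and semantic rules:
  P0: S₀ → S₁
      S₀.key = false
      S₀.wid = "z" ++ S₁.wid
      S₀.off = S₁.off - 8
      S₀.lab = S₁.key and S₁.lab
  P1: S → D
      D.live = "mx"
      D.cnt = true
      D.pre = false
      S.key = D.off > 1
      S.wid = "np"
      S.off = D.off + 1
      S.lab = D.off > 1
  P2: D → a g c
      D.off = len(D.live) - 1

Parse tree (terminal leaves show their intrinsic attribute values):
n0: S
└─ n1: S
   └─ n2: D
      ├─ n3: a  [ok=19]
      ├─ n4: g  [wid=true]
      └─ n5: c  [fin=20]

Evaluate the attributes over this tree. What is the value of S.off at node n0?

-6

1. n2.live = "mx"  ["mx"]
2. n2.cnt = true  [true]
3. n2.pre = false  [false]
4. n3.ok = 19  [terminal]
5. n4.wid = true  [terminal]
6. n5.fin = 20  [terminal]
7. n2.off = 1  [len(D.live) - 1]
8. n1.key = false  [D.off > 1]
9. n1.wid = "np"  ["np"]
10. n1.off = 2  [D.off + 1]
11. n1.lab = false  [D.off > 1]
12. n0.key = false  [false]
13. n0.wid = "znp"  ["z" ++ S₁.wid]
14. n0.off = -6  [S₁.off - 8]
15. n0.lab = false  [S₁.key and S₁.lab]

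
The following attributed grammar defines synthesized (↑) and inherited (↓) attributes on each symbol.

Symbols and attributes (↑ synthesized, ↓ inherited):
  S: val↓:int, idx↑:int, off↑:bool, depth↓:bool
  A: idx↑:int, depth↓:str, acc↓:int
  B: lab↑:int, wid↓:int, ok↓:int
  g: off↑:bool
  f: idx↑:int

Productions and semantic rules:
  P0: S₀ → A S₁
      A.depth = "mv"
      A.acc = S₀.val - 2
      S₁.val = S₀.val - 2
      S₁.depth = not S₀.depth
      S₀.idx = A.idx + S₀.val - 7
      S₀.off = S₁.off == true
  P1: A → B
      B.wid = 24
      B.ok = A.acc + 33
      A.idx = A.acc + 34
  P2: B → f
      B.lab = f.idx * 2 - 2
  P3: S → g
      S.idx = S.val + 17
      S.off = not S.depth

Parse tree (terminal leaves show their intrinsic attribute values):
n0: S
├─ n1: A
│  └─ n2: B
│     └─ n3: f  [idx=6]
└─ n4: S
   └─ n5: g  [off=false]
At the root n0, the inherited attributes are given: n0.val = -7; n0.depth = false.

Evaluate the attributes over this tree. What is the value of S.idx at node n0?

11

1. n0.val = -7  [given at root]
2. n0.depth = false  [given at root]
3. n1.depth = "mv"  ["mv"]
4. n1.acc = -9  [S₀.val - 2]
5. n2.wid = 24  [24]
6. n2.ok = 24  [A.acc + 33]
7. n3.idx = 6  [terminal]
8. n2.lab = 10  [f.idx * 2 - 2]
9. n1.idx = 25  [A.acc + 34]
10. n4.val = -9  [S₀.val - 2]
11. n4.depth = true  [not S₀.depth]
12. n5.off = false  [terminal]
13. n4.idx = 8  [S.val + 17]
14. n4.off = false  [not S.depth]
15. n0.idx = 11  [A.idx + S₀.val - 7]
16. n0.off = false  [S₁.off == true]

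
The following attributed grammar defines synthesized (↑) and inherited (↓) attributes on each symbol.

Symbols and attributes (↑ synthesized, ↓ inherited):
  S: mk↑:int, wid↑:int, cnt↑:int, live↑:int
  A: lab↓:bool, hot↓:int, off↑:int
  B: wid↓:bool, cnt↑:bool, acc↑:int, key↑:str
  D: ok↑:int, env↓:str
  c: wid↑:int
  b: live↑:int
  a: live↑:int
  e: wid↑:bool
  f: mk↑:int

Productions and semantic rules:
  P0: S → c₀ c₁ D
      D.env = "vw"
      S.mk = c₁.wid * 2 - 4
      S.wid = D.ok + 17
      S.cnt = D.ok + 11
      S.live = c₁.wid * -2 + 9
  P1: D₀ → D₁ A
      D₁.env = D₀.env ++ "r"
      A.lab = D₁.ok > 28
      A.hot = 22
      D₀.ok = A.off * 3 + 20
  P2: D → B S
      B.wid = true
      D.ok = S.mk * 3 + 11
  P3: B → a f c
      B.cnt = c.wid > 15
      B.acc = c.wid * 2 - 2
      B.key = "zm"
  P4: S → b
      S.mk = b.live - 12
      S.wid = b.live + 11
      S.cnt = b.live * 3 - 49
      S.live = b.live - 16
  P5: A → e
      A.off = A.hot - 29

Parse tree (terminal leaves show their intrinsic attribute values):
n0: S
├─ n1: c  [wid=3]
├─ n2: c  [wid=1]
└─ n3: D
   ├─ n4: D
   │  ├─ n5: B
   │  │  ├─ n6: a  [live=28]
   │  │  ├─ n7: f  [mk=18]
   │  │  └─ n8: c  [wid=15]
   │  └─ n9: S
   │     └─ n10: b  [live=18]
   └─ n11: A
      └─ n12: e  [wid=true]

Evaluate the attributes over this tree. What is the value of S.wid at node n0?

1. n1.wid = 3  [terminal]
2. n2.wid = 1  [terminal]
3. n3.env = "vw"  ["vw"]
4. n4.env = "vwr"  [D₀.env ++ "r"]
5. n5.wid = true  [true]
6. n6.live = 28  [terminal]
7. n7.mk = 18  [terminal]
8. n8.wid = 15  [terminal]
9. n5.cnt = false  [c.wid > 15]
10. n5.acc = 28  [c.wid * 2 - 2]
11. n5.key = "zm"  ["zm"]
12. n10.live = 18  [terminal]
13. n9.mk = 6  [b.live - 12]
14. n9.wid = 29  [b.live + 11]
15. n9.cnt = 5  [b.live * 3 - 49]
16. n9.live = 2  [b.live - 16]
17. n4.ok = 29  [S.mk * 3 + 11]
18. n11.lab = true  [D₁.ok > 28]
19. n11.hot = 22  [22]
20. n12.wid = true  [terminal]
21. n11.off = -7  [A.hot - 29]
22. n3.ok = -1  [A.off * 3 + 20]
23. n0.mk = -2  [c₁.wid * 2 - 4]
24. n0.wid = 16  [D.ok + 17]
25. n0.cnt = 10  [D.ok + 11]
26. n0.live = 7  [c₁.wid * -2 + 9]

16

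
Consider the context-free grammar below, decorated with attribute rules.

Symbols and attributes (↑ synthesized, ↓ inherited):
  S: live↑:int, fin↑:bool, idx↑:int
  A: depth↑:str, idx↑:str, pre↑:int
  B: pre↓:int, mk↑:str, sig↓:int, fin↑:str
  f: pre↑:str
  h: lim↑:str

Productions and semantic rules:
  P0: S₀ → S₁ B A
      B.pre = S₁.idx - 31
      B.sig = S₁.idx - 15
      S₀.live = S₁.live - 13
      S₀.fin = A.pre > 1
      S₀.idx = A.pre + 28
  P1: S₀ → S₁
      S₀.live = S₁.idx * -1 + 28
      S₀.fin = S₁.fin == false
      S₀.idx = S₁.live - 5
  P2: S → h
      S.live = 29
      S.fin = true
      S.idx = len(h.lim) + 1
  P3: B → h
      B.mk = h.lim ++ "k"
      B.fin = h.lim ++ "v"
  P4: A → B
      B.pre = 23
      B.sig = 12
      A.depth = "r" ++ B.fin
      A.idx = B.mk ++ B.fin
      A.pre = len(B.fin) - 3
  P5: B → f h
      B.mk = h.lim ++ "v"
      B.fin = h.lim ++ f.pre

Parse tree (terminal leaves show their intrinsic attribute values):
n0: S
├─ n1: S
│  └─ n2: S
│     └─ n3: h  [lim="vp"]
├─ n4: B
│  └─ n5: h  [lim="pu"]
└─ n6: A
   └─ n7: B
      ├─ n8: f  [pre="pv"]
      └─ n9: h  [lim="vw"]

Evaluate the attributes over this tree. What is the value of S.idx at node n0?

29

1. n3.lim = "vp"  [terminal]
2. n2.live = 29  [29]
3. n2.fin = true  [true]
4. n2.idx = 3  [len(h.lim) + 1]
5. n1.live = 25  [S₁.idx * -1 + 28]
6. n1.fin = false  [S₁.fin == false]
7. n1.idx = 24  [S₁.live - 5]
8. n4.pre = -7  [S₁.idx - 31]
9. n4.sig = 9  [S₁.idx - 15]
10. n5.lim = "pu"  [terminal]
11. n4.mk = "puk"  [h.lim ++ "k"]
12. n4.fin = "puv"  [h.lim ++ "v"]
13. n7.pre = 23  [23]
14. n7.sig = 12  [12]
15. n8.pre = "pv"  [terminal]
16. n9.lim = "vw"  [terminal]
17. n7.mk = "vwv"  [h.lim ++ "v"]
18. n7.fin = "vwpv"  [h.lim ++ f.pre]
19. n6.depth = "rvwpv"  ["r" ++ B.fin]
20. n6.idx = "vwvvwpv"  [B.mk ++ B.fin]
21. n6.pre = 1  [len(B.fin) - 3]
22. n0.live = 12  [S₁.live - 13]
23. n0.fin = false  [A.pre > 1]
24. n0.idx = 29  [A.pre + 28]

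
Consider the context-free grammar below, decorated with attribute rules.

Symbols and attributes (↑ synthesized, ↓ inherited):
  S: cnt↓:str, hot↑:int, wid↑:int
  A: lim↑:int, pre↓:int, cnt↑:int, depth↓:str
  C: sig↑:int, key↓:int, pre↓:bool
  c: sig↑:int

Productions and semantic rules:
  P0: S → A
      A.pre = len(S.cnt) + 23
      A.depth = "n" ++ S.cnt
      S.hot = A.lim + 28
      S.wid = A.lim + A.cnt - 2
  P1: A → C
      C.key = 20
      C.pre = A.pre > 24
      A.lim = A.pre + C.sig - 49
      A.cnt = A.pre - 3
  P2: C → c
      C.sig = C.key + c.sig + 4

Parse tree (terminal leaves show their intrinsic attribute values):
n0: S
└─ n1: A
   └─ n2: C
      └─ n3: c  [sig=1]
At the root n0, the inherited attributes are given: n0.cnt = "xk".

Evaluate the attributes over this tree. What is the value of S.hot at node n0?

1. n0.cnt = "xk"  [given at root]
2. n1.pre = 25  [len(S.cnt) + 23]
3. n1.depth = "nxk"  ["n" ++ S.cnt]
4. n2.key = 20  [20]
5. n2.pre = true  [A.pre > 24]
6. n3.sig = 1  [terminal]
7. n2.sig = 25  [C.key + c.sig + 4]
8. n1.lim = 1  [A.pre + C.sig - 49]
9. n1.cnt = 22  [A.pre - 3]
10. n0.hot = 29  [A.lim + 28]
11. n0.wid = 21  [A.lim + A.cnt - 2]

29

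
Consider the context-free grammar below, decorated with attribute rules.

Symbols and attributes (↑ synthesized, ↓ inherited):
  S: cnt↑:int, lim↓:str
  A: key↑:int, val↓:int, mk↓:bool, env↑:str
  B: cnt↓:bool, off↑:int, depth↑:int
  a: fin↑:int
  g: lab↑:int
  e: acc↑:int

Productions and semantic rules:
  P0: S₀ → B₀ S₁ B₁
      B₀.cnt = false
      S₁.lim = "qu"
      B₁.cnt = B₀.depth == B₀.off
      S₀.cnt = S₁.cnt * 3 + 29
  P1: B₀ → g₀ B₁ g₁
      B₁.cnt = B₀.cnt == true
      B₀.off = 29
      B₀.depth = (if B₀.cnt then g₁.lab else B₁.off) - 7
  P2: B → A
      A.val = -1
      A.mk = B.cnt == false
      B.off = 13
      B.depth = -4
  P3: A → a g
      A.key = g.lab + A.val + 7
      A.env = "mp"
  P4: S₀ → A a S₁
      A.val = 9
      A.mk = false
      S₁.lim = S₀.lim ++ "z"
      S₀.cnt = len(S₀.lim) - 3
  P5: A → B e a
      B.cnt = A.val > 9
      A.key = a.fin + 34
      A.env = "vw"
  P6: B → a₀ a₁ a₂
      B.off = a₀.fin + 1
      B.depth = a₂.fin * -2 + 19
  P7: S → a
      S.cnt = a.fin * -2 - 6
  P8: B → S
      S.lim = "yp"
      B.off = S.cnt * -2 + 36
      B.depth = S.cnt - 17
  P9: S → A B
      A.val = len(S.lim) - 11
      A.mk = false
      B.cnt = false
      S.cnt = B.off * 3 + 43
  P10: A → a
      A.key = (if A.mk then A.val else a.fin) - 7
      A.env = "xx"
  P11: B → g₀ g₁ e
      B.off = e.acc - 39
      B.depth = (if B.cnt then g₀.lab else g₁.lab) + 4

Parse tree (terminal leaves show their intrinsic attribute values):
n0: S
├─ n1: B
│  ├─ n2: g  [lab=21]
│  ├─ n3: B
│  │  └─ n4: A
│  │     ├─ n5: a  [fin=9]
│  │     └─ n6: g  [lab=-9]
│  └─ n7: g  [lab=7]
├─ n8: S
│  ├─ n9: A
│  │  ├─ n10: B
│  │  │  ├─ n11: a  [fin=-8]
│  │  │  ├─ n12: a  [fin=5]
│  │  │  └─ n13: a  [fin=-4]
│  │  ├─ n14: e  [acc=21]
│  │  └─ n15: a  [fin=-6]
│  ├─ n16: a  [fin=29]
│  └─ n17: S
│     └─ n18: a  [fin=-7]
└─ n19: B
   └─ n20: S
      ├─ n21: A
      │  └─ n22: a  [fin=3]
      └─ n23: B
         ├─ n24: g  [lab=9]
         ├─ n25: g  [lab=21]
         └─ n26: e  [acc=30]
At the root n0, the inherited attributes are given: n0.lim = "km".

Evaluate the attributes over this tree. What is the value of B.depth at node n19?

1. n0.lim = "km"  [given at root]
2. n1.cnt = false  [false]
3. n2.lab = 21  [terminal]
4. n3.cnt = false  [B₀.cnt == true]
5. n4.val = -1  [-1]
6. n4.mk = true  [B.cnt == false]
7. n5.fin = 9  [terminal]
8. n6.lab = -9  [terminal]
9. n4.key = -3  [g.lab + A.val + 7]
10. n4.env = "mp"  ["mp"]
11. n3.off = 13  [13]
12. n3.depth = -4  [-4]
13. n7.lab = 7  [terminal]
14. n1.off = 29  [29]
15. n1.depth = 6  [(if B₀.cnt then g₁.lab else B₁.off) - 7]
16. n8.lim = "qu"  ["qu"]
17. n9.val = 9  [9]
18. n9.mk = false  [false]
19. n10.cnt = false  [A.val > 9]
20. n11.fin = -8  [terminal]
21. n12.fin = 5  [terminal]
22. n13.fin = -4  [terminal]
23. n10.off = -7  [a₀.fin + 1]
24. n10.depth = 27  [a₂.fin * -2 + 19]
25. n14.acc = 21  [terminal]
26. n15.fin = -6  [terminal]
27. n9.key = 28  [a.fin + 34]
28. n9.env = "vw"  ["vw"]
29. n16.fin = 29  [terminal]
30. n17.lim = "quz"  [S₀.lim ++ "z"]
31. n18.fin = -7  [terminal]
32. n17.cnt = 8  [a.fin * -2 - 6]
33. n8.cnt = -1  [len(S₀.lim) - 3]
34. n19.cnt = false  [B₀.depth == B₀.off]
35. n20.lim = "yp"  ["yp"]
36. n21.val = -9  [len(S.lim) - 11]
37. n21.mk = false  [false]
38. n22.fin = 3  [terminal]
39. n21.key = -4  [(if A.mk then A.val else a.fin) - 7]
40. n21.env = "xx"  ["xx"]
41. n23.cnt = false  [false]
42. n24.lab = 9  [terminal]
43. n25.lab = 21  [terminal]
44. n26.acc = 30  [terminal]
45. n23.off = -9  [e.acc - 39]
46. n23.depth = 25  [(if B.cnt then g₀.lab else g₁.lab) + 4]
47. n20.cnt = 16  [B.off * 3 + 43]
48. n19.off = 4  [S.cnt * -2 + 36]
49. n19.depth = -1  [S.cnt - 17]
50. n0.cnt = 26  [S₁.cnt * 3 + 29]

-1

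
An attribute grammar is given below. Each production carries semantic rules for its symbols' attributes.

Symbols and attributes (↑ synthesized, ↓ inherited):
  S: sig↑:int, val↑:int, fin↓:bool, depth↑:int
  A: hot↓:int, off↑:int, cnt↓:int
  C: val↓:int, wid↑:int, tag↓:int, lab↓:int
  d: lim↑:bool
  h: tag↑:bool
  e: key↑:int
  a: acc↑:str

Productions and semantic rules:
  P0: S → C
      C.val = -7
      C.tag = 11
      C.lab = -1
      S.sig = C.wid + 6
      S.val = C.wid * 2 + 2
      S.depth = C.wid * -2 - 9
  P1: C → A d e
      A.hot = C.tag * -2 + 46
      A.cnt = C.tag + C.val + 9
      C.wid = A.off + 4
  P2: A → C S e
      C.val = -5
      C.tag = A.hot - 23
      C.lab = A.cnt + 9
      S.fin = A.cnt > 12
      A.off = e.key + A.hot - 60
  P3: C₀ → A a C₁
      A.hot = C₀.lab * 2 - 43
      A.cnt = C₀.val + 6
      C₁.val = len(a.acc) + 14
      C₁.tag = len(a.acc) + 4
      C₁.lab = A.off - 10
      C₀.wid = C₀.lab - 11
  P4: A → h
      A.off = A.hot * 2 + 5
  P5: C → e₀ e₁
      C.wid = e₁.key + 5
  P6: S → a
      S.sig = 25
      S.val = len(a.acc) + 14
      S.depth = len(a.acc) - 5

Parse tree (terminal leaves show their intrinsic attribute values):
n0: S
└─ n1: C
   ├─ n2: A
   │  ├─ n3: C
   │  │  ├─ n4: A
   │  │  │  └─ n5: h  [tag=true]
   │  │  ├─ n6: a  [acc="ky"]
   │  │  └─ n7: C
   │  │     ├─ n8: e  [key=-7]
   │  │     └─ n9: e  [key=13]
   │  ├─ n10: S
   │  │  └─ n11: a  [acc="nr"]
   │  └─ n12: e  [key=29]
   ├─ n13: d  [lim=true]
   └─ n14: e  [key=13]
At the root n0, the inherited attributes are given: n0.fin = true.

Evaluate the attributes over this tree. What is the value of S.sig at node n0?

1. n0.fin = true  [given at root]
2. n1.val = -7  [-7]
3. n1.tag = 11  [11]
4. n1.lab = -1  [-1]
5. n2.hot = 24  [C.tag * -2 + 46]
6. n2.cnt = 13  [C.tag + C.val + 9]
7. n3.val = -5  [-5]
8. n3.tag = 1  [A.hot - 23]
9. n3.lab = 22  [A.cnt + 9]
10. n4.hot = 1  [C₀.lab * 2 - 43]
11. n4.cnt = 1  [C₀.val + 6]
12. n5.tag = true  [terminal]
13. n4.off = 7  [A.hot * 2 + 5]
14. n6.acc = "ky"  [terminal]
15. n7.val = 16  [len(a.acc) + 14]
16. n7.tag = 6  [len(a.acc) + 4]
17. n7.lab = -3  [A.off - 10]
18. n8.key = -7  [terminal]
19. n9.key = 13  [terminal]
20. n7.wid = 18  [e₁.key + 5]
21. n3.wid = 11  [C₀.lab - 11]
22. n10.fin = true  [A.cnt > 12]
23. n11.acc = "nr"  [terminal]
24. n10.sig = 25  [25]
25. n10.val = 16  [len(a.acc) + 14]
26. n10.depth = -3  [len(a.acc) - 5]
27. n12.key = 29  [terminal]
28. n2.off = -7  [e.key + A.hot - 60]
29. n13.lim = true  [terminal]
30. n14.key = 13  [terminal]
31. n1.wid = -3  [A.off + 4]
32. n0.sig = 3  [C.wid + 6]
33. n0.val = -4  [C.wid * 2 + 2]
34. n0.depth = -3  [C.wid * -2 - 9]

3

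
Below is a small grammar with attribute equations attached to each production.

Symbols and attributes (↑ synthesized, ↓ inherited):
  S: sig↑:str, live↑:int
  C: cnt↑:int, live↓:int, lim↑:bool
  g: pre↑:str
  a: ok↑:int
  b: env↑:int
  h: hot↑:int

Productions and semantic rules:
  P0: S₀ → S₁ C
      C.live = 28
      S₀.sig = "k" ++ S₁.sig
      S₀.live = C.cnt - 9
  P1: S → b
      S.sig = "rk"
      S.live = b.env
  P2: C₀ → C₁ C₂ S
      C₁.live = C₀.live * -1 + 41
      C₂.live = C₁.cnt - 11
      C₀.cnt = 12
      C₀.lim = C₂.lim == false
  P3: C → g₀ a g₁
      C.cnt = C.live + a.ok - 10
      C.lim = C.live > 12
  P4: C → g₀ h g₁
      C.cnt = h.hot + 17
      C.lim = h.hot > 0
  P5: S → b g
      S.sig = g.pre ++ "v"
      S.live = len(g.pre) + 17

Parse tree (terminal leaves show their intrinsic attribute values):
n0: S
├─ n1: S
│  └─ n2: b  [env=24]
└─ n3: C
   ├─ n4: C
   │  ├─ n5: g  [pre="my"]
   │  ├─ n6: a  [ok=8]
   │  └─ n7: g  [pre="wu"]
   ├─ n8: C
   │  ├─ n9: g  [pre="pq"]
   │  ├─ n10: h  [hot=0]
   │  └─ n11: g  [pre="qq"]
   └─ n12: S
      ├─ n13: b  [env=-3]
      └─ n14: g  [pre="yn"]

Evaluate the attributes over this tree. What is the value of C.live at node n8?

0

1. n2.env = 24  [terminal]
2. n1.sig = "rk"  ["rk"]
3. n1.live = 24  [b.env]
4. n3.live = 28  [28]
5. n4.live = 13  [C₀.live * -1 + 41]
6. n5.pre = "my"  [terminal]
7. n6.ok = 8  [terminal]
8. n7.pre = "wu"  [terminal]
9. n4.cnt = 11  [C.live + a.ok - 10]
10. n4.lim = true  [C.live > 12]
11. n8.live = 0  [C₁.cnt - 11]
12. n9.pre = "pq"  [terminal]
13. n10.hot = 0  [terminal]
14. n11.pre = "qq"  [terminal]
15. n8.cnt = 17  [h.hot + 17]
16. n8.lim = false  [h.hot > 0]
17. n13.env = -3  [terminal]
18. n14.pre = "yn"  [terminal]
19. n12.sig = "ynv"  [g.pre ++ "v"]
20. n12.live = 19  [len(g.pre) + 17]
21. n3.cnt = 12  [12]
22. n3.lim = true  [C₂.lim == false]
23. n0.sig = "krk"  ["k" ++ S₁.sig]
24. n0.live = 3  [C.cnt - 9]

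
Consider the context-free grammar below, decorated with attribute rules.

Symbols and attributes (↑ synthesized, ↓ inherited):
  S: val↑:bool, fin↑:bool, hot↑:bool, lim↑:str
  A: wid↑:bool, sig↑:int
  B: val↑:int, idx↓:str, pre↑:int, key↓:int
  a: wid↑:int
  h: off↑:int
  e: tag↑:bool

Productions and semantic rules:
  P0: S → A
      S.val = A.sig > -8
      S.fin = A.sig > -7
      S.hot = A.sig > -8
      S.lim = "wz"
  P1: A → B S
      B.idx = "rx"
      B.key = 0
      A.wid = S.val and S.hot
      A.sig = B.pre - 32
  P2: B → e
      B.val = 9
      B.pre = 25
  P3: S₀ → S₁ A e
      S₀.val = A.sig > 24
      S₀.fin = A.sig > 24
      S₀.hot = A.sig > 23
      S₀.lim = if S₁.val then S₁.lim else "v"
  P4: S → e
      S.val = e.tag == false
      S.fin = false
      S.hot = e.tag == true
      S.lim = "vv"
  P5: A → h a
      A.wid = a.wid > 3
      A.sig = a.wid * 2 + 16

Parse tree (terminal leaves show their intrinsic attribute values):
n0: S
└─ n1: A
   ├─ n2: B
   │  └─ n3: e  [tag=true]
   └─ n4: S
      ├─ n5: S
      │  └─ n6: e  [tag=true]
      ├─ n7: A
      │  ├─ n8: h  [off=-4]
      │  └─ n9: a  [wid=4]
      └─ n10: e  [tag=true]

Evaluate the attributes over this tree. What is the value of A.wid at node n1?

false

1. n2.idx = "rx"  ["rx"]
2. n2.key = 0  [0]
3. n3.tag = true  [terminal]
4. n2.val = 9  [9]
5. n2.pre = 25  [25]
6. n6.tag = true  [terminal]
7. n5.val = false  [e.tag == false]
8. n5.fin = false  [false]
9. n5.hot = true  [e.tag == true]
10. n5.lim = "vv"  ["vv"]
11. n8.off = -4  [terminal]
12. n9.wid = 4  [terminal]
13. n7.wid = true  [a.wid > 3]
14. n7.sig = 24  [a.wid * 2 + 16]
15. n10.tag = true  [terminal]
16. n4.val = false  [A.sig > 24]
17. n4.fin = false  [A.sig > 24]
18. n4.hot = true  [A.sig > 23]
19. n4.lim = "v"  [if S₁.val then S₁.lim else "v"]
20. n1.wid = false  [S.val and S.hot]
21. n1.sig = -7  [B.pre - 32]
22. n0.val = true  [A.sig > -8]
23. n0.fin = false  [A.sig > -7]
24. n0.hot = true  [A.sig > -8]
25. n0.lim = "wz"  ["wz"]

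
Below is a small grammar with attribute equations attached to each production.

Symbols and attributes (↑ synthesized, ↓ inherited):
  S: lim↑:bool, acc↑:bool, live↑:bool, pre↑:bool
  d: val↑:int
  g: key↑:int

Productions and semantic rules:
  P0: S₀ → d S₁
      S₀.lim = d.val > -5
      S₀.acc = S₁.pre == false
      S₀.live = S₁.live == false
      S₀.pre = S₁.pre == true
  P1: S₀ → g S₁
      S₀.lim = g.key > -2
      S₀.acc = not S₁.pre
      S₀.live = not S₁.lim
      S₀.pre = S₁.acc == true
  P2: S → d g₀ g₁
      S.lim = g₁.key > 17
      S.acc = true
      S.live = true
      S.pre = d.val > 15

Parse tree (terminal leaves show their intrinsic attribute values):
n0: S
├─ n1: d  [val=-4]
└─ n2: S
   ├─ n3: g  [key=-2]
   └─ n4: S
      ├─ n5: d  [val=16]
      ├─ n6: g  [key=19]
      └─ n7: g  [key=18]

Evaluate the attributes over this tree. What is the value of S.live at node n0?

1. n1.val = -4  [terminal]
2. n3.key = -2  [terminal]
3. n5.val = 16  [terminal]
4. n6.key = 19  [terminal]
5. n7.key = 18  [terminal]
6. n4.lim = true  [g₁.key > 17]
7. n4.acc = true  [true]
8. n4.live = true  [true]
9. n4.pre = true  [d.val > 15]
10. n2.lim = false  [g.key > -2]
11. n2.acc = false  [not S₁.pre]
12. n2.live = false  [not S₁.lim]
13. n2.pre = true  [S₁.acc == true]
14. n0.lim = true  [d.val > -5]
15. n0.acc = false  [S₁.pre == false]
16. n0.live = true  [S₁.live == false]
17. n0.pre = true  [S₁.pre == true]

true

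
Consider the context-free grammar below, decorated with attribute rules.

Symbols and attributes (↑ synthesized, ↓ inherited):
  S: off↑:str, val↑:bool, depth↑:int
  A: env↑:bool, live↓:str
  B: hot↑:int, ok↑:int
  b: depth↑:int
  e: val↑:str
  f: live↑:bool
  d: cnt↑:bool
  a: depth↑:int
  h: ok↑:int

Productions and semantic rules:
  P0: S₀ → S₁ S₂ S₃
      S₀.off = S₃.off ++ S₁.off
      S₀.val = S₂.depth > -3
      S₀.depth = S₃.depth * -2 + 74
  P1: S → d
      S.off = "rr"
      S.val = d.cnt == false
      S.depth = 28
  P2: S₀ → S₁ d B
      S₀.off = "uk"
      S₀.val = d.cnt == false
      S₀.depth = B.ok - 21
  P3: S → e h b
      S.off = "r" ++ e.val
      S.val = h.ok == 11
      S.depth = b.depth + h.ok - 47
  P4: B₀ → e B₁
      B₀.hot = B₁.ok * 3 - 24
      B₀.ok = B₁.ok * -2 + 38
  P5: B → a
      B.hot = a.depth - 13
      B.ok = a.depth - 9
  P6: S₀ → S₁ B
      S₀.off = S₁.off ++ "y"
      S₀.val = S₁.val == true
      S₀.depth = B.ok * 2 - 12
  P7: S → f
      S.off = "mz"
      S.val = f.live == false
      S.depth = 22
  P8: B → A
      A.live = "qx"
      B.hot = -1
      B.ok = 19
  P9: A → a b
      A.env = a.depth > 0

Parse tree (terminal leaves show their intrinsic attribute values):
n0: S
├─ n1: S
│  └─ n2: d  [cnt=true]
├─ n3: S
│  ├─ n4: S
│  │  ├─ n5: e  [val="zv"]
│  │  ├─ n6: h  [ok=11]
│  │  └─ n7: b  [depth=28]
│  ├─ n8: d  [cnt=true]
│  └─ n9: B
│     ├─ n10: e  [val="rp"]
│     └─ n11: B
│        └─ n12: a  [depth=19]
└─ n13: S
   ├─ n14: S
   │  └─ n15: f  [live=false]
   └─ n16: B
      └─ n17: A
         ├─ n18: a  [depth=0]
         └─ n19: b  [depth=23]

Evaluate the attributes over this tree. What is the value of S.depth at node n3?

-3

1. n2.cnt = true  [terminal]
2. n1.off = "rr"  ["rr"]
3. n1.val = false  [d.cnt == false]
4. n1.depth = 28  [28]
5. n5.val = "zv"  [terminal]
6. n6.ok = 11  [terminal]
7. n7.depth = 28  [terminal]
8. n4.off = "rzv"  ["r" ++ e.val]
9. n4.val = true  [h.ok == 11]
10. n4.depth = -8  [b.depth + h.ok - 47]
11. n8.cnt = true  [terminal]
12. n10.val = "rp"  [terminal]
13. n12.depth = 19  [terminal]
14. n11.hot = 6  [a.depth - 13]
15. n11.ok = 10  [a.depth - 9]
16. n9.hot = 6  [B₁.ok * 3 - 24]
17. n9.ok = 18  [B₁.ok * -2 + 38]
18. n3.off = "uk"  ["uk"]
19. n3.val = false  [d.cnt == false]
20. n3.depth = -3  [B.ok - 21]
21. n15.live = false  [terminal]
22. n14.off = "mz"  ["mz"]
23. n14.val = true  [f.live == false]
24. n14.depth = 22  [22]
25. n17.live = "qx"  ["qx"]
26. n18.depth = 0  [terminal]
27. n19.depth = 23  [terminal]
28. n17.env = false  [a.depth > 0]
29. n16.hot = -1  [-1]
30. n16.ok = 19  [19]
31. n13.off = "mzy"  [S₁.off ++ "y"]
32. n13.val = true  [S₁.val == true]
33. n13.depth = 26  [B.ok * 2 - 12]
34. n0.off = "mzyrr"  [S₃.off ++ S₁.off]
35. n0.val = false  [S₂.depth > -3]
36. n0.depth = 22  [S₃.depth * -2 + 74]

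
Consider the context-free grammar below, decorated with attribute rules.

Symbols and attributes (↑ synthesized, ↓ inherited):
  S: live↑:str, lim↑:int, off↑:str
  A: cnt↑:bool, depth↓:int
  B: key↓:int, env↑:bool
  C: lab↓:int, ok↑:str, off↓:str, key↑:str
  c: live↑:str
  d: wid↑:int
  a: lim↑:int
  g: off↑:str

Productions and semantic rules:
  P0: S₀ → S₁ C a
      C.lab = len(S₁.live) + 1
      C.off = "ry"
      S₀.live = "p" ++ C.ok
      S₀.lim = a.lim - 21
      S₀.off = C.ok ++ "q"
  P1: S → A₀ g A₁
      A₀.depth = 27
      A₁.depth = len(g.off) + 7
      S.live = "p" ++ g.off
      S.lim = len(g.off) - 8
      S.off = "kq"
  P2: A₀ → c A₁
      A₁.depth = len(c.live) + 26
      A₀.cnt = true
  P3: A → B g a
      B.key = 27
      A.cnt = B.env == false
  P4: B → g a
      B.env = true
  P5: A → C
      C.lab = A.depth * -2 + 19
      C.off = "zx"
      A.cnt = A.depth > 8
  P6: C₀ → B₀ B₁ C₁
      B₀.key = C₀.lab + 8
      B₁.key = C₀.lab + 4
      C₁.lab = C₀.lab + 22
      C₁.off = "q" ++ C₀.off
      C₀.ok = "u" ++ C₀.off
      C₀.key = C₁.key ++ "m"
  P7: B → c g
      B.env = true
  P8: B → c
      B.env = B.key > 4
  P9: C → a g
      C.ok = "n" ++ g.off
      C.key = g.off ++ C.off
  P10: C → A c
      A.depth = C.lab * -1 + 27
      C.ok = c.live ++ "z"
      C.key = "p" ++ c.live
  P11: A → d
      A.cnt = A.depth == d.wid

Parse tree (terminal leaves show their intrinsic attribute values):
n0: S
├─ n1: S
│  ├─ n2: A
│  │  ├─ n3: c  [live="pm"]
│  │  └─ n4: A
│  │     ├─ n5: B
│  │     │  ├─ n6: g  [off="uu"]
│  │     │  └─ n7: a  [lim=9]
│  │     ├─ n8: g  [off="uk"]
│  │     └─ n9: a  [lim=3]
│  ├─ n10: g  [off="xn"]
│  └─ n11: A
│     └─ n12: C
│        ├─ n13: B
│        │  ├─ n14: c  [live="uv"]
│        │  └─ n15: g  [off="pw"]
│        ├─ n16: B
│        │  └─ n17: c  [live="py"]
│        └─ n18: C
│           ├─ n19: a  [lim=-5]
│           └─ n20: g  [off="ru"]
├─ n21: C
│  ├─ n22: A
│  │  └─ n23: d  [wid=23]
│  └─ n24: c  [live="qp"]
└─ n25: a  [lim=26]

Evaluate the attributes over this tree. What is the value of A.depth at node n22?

23

1. n2.depth = 27  [27]
2. n3.live = "pm"  [terminal]
3. n4.depth = 28  [len(c.live) + 26]
4. n5.key = 27  [27]
5. n6.off = "uu"  [terminal]
6. n7.lim = 9  [terminal]
7. n5.env = true  [true]
8. n8.off = "uk"  [terminal]
9. n9.lim = 3  [terminal]
10. n4.cnt = false  [B.env == false]
11. n2.cnt = true  [true]
12. n10.off = "xn"  [terminal]
13. n11.depth = 9  [len(g.off) + 7]
14. n12.lab = 1  [A.depth * -2 + 19]
15. n12.off = "zx"  ["zx"]
16. n13.key = 9  [C₀.lab + 8]
17. n14.live = "uv"  [terminal]
18. n15.off = "pw"  [terminal]
19. n13.env = true  [true]
20. n16.key = 5  [C₀.lab + 4]
21. n17.live = "py"  [terminal]
22. n16.env = true  [B.key > 4]
23. n18.lab = 23  [C₀.lab + 22]
24. n18.off = "qzx"  ["q" ++ C₀.off]
25. n19.lim = -5  [terminal]
26. n20.off = "ru"  [terminal]
27. n18.ok = "nru"  ["n" ++ g.off]
28. n18.key = "ruqzx"  [g.off ++ C.off]
29. n12.ok = "uzx"  ["u" ++ C₀.off]
30. n12.key = "ruqzxm"  [C₁.key ++ "m"]
31. n11.cnt = true  [A.depth > 8]
32. n1.live = "pxn"  ["p" ++ g.off]
33. n1.lim = -6  [len(g.off) - 8]
34. n1.off = "kq"  ["kq"]
35. n21.lab = 4  [len(S₁.live) + 1]
36. n21.off = "ry"  ["ry"]
37. n22.depth = 23  [C.lab * -1 + 27]
38. n23.wid = 23  [terminal]
39. n22.cnt = true  [A.depth == d.wid]
40. n24.live = "qp"  [terminal]
41. n21.ok = "qpz"  [c.live ++ "z"]
42. n21.key = "pqp"  ["p" ++ c.live]
43. n25.lim = 26  [terminal]
44. n0.live = "pqpz"  ["p" ++ C.ok]
45. n0.lim = 5  [a.lim - 21]
46. n0.off = "qpzq"  [C.ok ++ "q"]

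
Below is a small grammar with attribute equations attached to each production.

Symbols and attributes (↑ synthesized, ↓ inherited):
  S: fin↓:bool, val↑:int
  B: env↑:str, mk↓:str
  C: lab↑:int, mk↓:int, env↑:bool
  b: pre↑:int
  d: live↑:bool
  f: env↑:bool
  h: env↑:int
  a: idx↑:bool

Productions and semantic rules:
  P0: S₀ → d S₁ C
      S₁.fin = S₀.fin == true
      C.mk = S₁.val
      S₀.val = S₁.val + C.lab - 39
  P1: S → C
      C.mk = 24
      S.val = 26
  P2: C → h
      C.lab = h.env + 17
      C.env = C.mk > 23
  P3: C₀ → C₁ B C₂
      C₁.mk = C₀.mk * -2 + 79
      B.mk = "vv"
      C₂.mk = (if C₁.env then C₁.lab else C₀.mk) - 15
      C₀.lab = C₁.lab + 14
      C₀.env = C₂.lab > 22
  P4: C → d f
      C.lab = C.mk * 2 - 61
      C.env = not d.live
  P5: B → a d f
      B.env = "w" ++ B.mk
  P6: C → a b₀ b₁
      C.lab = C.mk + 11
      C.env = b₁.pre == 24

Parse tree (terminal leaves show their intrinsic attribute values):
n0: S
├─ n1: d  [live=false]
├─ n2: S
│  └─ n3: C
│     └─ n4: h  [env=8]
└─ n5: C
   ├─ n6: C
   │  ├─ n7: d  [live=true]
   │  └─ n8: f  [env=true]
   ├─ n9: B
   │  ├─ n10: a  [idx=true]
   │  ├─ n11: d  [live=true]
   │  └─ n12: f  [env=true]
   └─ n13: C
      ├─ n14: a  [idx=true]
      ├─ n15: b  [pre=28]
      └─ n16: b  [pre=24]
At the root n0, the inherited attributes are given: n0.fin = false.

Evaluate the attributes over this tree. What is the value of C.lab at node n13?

22

1. n0.fin = false  [given at root]
2. n1.live = false  [terminal]
3. n2.fin = false  [S₀.fin == true]
4. n3.mk = 24  [24]
5. n4.env = 8  [terminal]
6. n3.lab = 25  [h.env + 17]
7. n3.env = true  [C.mk > 23]
8. n2.val = 26  [26]
9. n5.mk = 26  [S₁.val]
10. n6.mk = 27  [C₀.mk * -2 + 79]
11. n7.live = true  [terminal]
12. n8.env = true  [terminal]
13. n6.lab = -7  [C.mk * 2 - 61]
14. n6.env = false  [not d.live]
15. n9.mk = "vv"  ["vv"]
16. n10.idx = true  [terminal]
17. n11.live = true  [terminal]
18. n12.env = true  [terminal]
19. n9.env = "wvv"  ["w" ++ B.mk]
20. n13.mk = 11  [(if C₁.env then C₁.lab else C₀.mk) - 15]
21. n14.idx = true  [terminal]
22. n15.pre = 28  [terminal]
23. n16.pre = 24  [terminal]
24. n13.lab = 22  [C.mk + 11]
25. n13.env = true  [b₁.pre == 24]
26. n5.lab = 7  [C₁.lab + 14]
27. n5.env = false  [C₂.lab > 22]
28. n0.val = -6  [S₁.val + C.lab - 39]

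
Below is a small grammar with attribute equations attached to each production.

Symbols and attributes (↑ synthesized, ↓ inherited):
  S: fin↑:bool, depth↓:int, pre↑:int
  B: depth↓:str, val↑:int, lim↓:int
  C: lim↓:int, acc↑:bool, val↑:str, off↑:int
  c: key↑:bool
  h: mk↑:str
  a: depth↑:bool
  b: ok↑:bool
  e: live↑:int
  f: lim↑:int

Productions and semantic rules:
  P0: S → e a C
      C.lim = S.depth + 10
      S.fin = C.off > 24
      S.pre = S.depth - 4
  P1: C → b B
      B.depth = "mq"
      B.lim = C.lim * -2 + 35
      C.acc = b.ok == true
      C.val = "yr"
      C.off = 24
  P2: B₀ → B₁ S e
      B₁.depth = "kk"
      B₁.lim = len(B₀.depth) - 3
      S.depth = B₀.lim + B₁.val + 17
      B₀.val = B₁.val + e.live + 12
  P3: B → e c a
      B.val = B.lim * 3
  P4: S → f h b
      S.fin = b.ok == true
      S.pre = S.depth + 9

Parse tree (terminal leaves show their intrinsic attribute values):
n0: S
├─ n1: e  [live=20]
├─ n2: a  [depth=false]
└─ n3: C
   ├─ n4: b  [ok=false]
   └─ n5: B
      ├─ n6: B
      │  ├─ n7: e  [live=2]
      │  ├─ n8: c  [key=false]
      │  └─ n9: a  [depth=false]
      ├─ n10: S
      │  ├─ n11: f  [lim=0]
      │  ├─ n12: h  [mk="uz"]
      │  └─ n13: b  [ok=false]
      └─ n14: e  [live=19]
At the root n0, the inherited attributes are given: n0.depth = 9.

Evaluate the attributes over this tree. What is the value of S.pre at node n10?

1. n0.depth = 9  [given at root]
2. n1.live = 20  [terminal]
3. n2.depth = false  [terminal]
4. n3.lim = 19  [S.depth + 10]
5. n4.ok = false  [terminal]
6. n5.depth = "mq"  ["mq"]
7. n5.lim = -3  [C.lim * -2 + 35]
8. n6.depth = "kk"  ["kk"]
9. n6.lim = -1  [len(B₀.depth) - 3]
10. n7.live = 2  [terminal]
11. n8.key = false  [terminal]
12. n9.depth = false  [terminal]
13. n6.val = -3  [B.lim * 3]
14. n10.depth = 11  [B₀.lim + B₁.val + 17]
15. n11.lim = 0  [terminal]
16. n12.mk = "uz"  [terminal]
17. n13.ok = false  [terminal]
18. n10.fin = false  [b.ok == true]
19. n10.pre = 20  [S.depth + 9]
20. n14.live = 19  [terminal]
21. n5.val = 28  [B₁.val + e.live + 12]
22. n3.acc = false  [b.ok == true]
23. n3.val = "yr"  ["yr"]
24. n3.off = 24  [24]
25. n0.fin = false  [C.off > 24]
26. n0.pre = 5  [S.depth - 4]

20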